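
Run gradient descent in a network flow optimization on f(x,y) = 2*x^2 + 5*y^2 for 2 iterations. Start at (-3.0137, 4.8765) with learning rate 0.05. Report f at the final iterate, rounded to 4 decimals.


Gradient descent on f(x,y) = 2*x^2 + 5*y^2.
Starting point: (-3.0137, 4.8765), alpha = 0.05
Step 1: grad_x = 2*2*-3.0137 = -12.0548, grad_y = 2*5*4.8765 = 48.765
  x_1 = -3.0137 - 0.05*-12.0548 = -2.411
  y_1 = 4.8765 - 0.05*48.765 = 2.4383
Step 2: grad_x = 2*2*-2.411 = -9.6438, grad_y = 2*5*2.4383 = 24.3825
  x_2 = -2.411 - 0.05*-9.6438 = -1.9288
  y_2 = 2.4383 - 0.05*24.3825 = 1.2191
f(-1.9288, 1.2191) = 2*(-1.9288)^2 + 5*1.2191^2 = 14.8716


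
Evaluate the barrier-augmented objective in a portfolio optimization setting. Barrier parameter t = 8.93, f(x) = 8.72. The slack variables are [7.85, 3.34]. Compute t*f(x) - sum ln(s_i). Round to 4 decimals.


Step 1: Compute log-barrier.
ln values: [2.0605, 1.206]
phi = -(2.0605 + 1.206) = -3.2665
Step 2: Compute augmented objective.
t*f(x) = 8.93*8.72 = 77.8696
Total = 77.8696 - 3.2665 = 74.6031


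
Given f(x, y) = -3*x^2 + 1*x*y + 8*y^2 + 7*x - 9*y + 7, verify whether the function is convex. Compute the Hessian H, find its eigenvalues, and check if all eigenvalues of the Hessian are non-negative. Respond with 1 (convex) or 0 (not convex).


The Hessian of f(x,y) = -3*x^2 + 1*x*y + 8*y^2 + 7*x - 9*y + 7 is:
H = [[-6, 1], [1, 16]]
Trace = -6 + 16 = 10
Determinant = -6*16 - (1)^2 = -97
Discriminant = (10)^2 - 4*-97 = 488.0
Eigenvalues: lambda_1 = -6.0454, lambda_2 = 16.0454
The function is not convex.

0


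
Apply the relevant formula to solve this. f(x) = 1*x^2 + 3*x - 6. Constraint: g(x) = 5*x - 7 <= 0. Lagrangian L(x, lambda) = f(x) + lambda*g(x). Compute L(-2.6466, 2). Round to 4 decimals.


Step 1: Evaluate f(x).
f(-2.6466) = 1*(-2.6466)^2 + 3*(-2.6466) - 6 = -6.9353
Step 2: Evaluate g(x).
g(-2.6466) = 5*-2.6466 - 7 = -20.233
Step 3: Compute Lagrangian.
L = -6.9353 + 2*-20.233 = -47.4013


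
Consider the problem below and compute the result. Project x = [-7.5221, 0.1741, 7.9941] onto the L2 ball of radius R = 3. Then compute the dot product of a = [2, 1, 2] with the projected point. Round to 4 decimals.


Step 1: Compute ||x|| (intermediates to 6 decimals).
||x|| = sqrt((-7.5221)^2 + 0.1741^2 + 7.9941^2) = 10.978066
Step 2: Project.
Since ||x|| > R, scale = R/||x|| = 3/10.978066 = 0.273272, proj(x) = scale * x
proj(x) = [-2.055579, 0.047577, 2.184564]
Step 3: Dot product.
a^T * proj(x) = 2*(-2.055579) + 1*0.047577 + 2*2.184564 = 0.3055


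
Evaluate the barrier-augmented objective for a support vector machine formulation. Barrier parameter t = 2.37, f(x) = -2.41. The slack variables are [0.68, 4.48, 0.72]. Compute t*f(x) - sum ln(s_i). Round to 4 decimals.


Step 1: Compute log-barrier.
ln values: [-0.3857, 1.4996, -0.3285]
phi = -(-0.3857 + 1.4996 - 0.3285) = -0.7855
Step 2: Compute augmented objective.
t*f(x) = 2.37*-2.41 = -5.7117
Total = -5.7117 - 0.7855 = -6.4972


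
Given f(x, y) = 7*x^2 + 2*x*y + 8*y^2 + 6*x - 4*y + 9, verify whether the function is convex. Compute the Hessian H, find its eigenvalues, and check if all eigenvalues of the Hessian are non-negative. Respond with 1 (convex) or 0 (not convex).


The Hessian of f(x,y) = 7*x^2 + 2*x*y + 8*y^2 + 6*x - 4*y + 9 is:
H = [[14, 2], [2, 16]]
Trace = 14 + 16 = 30
Determinant = 14*16 - (2)^2 = 220
Discriminant = (30)^2 - 4*220 = 20.0
Eigenvalues: lambda_1 = 12.7639, lambda_2 = 17.2361
The function is convex.

1


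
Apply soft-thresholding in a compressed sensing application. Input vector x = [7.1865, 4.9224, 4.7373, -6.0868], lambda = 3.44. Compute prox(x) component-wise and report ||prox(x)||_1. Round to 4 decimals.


Soft-thresholding with lambda = 3.44:
prox(7.1865) = sign(7.1865)*max(|7.1865| - 3.44, 0) = 3.7465
prox(4.9224) = sign(4.9224)*max(|4.9224| - 3.44, 0) = 1.4824
prox(4.7373) = sign(4.7373)*max(|4.7373| - 3.44, 0) = 1.2973
prox(-6.0868) = sign(-6.0868)*max(|-6.0868| - 3.44, 0) = -2.6468
prox(x) = [3.7465, 1.4824, 1.2973, -2.6468]
||prox(x)||_1 = 3.7465 + 1.4824 + 1.2973 + 2.6468 = 9.173


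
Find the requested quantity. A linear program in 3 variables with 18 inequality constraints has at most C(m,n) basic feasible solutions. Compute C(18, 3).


Each vertex corresponds to some choice of n active constraints out of m, so the number of vertices is at most C(m, n) = m! / (n!(m-n)!).
m = 18, n = 3
Numerator: 18 * 17 * 16
Denominator: 3! = 6
C(18, 3) = 816


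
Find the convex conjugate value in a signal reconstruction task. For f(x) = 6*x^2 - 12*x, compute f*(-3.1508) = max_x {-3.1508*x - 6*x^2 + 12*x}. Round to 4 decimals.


f*(y) = sup_x {y*x - a*x^2 - b*x} = sup_x {(y-b)*x - a*x^2}
FOC: (y - b) - 2a*x = 0 => x* = (y - b)/(2a)
x* = (-3.1508 + 12)/(2*6) = 0.7374
f*(-3.1508) = (y-b)^2/(4a) = (-3.1508 + 12)^2/(4*6)
= 78.3083/24 = 3.2628


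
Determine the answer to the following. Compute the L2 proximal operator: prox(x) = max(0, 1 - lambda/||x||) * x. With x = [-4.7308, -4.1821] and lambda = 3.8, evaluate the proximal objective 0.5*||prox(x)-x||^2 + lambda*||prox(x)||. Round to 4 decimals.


Step 1: Compute ||x||.
||x|| = 6.3143
Step 2: Compute scaling factor.
scale = max(0, 1 - 3.8/6.3143) = 0.3982
Step 3: prox(x) = [-1.8838, -1.6653]
||prox(x)|| = 2.5143
Step 4: Proximal objective.
0.5*||prox-x||^2 = 7.22
lambda*||prox|| = 9.5543
Total = 16.7744


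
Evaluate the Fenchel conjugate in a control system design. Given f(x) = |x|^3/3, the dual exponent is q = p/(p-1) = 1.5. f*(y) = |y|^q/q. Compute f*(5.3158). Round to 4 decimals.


The conjugate exponent q satisfies 1/p + 1/q = 1.
p = 3, so q = 3/(3 - 1) = 1.5
|y|^q = 5.3158^1.5 = 12.2561
f*(5.3158) = 12.2561 / 1.5 = 8.1707


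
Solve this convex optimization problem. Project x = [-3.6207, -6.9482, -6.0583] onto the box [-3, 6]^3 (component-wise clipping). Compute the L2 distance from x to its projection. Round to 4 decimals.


Project each component onto [-3, 6].
clip(-3.6207) = -3.0, clip(-6.9482) = -3.0, clip(-6.0583) = -3.0
Projection = [-3.0, -3.0, -3.0]
Squared diffs: [0.3853, 15.5883, 9.3532]
Distance = sqrt(25.3268) = 5.0326


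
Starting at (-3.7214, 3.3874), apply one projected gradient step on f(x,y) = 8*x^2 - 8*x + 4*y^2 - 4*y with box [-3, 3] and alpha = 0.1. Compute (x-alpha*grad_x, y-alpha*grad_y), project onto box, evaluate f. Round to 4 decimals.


Step 1: Compute gradient at (-3.7214, 3.3874).
grad_x = 2*8*-3.7214 - 8 = -67.5424
grad_y = 2*4*3.3874 - 4 = 23.0992
Step 2: Gradient step.
x_raw = -3.7214 - 0.1*-67.5424 = 3.0328
y_raw = 3.3874 - 0.1*23.0992 = 1.0775
Step 3: Project onto [-3, 3].
x_proj = clip(3.0328) = 3.0
y_proj = clip(1.0775) = 1.0775
Step 4: Evaluate f.
f(3.0, 1.0775) = 48.3339


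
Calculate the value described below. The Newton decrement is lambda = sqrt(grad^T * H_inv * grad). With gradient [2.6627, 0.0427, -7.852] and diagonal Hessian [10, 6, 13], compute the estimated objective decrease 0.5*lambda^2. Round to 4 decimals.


Step 1: H is diagonal, so H^(-1) * g = [0.2663, 0.0071, -0.604].
Step 2: g^T H^(-1) g = sum_i g_i^2 / H_ii
  = (2.6627)^2/10 + (0.0427)^2/6 + (-7.852)^2/13
  = 0.709 + 0.0003 + 4.7426 = 5.4519
Step 3: Objective decrease = 0.5 * g^T H^(-1) g = 2.726


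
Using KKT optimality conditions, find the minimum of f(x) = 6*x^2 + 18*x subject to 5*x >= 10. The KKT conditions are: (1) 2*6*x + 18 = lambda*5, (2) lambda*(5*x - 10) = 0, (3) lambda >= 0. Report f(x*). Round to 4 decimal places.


Step 1: Try lambda = 0 (constraint inactive).
x_unc = -18/(2*6) = -1.5
Check: 5*-1.5 = -7.5 < 10 -- violated!
Step 2: Constraint must be active: 5*x = 10
x* = 10/5 = 2.0
lambda = (2*6*2.0 + 18)/5 = 8.4
Step 3: Compute optimal value.
f(x*) = 6*2.0^2 + 18*2.0 = 60.0


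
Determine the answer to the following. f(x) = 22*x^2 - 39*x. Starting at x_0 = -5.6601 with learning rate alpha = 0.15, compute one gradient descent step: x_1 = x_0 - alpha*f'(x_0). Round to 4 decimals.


We compute the gradient at x_0 and apply the update.
f'(x) = 44*x - 39
f'(-5.6601) = 44*-5.6601 - 39 = -288.0444
x_1 = -5.6601 - 0.15*-288.0444 = 37.5466


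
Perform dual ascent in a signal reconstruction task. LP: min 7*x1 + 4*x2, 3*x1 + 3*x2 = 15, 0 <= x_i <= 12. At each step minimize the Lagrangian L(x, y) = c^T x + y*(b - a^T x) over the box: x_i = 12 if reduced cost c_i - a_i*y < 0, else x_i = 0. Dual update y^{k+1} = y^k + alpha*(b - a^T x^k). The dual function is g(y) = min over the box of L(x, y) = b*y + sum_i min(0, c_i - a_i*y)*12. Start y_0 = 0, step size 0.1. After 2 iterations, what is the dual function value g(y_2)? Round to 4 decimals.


Dual ascent for LP: min 7*x1 + 4*x2, 3*x1 + 3*x2 = 15, 0 <= x_i <= 12
Step 1: y^k = 0.0, reduced costs: (7.0, 4.0)
  x^k = (0.0, 0.0), subgradient = b - a^T x = 15.0
  y^{k+1} = 0.0 + 0.1*15.0 = 1.5
Step 2: y^k = 1.5, reduced costs: (2.5, -0.5)
  x^k = (0.0, 12.0), subgradient = b - a^T x = -21.0
  y^{k+1} = 1.5 + 0.1*-21.0 = -0.6
Dual objective at y_2 = -0.6: reduced costs (8.8, 5.8), box minimizer x = (0.0, 0.0)
g(y_2) = b*y + (c1 - a1*y)*x1 + (c2 - a2*y)*x2 = 15*(-0.6) + 8.8*0.0 + 5.8*0.0 = -9.0 + 0.0 + 0.0 = -9.0


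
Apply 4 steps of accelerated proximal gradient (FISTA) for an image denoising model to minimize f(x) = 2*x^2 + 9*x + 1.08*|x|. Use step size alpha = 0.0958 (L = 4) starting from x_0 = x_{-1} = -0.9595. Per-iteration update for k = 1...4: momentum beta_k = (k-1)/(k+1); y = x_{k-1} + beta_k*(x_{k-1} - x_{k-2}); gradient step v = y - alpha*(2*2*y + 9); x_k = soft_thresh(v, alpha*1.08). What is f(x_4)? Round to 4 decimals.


FISTA on f(x) = 2*x^2 + 9*x + 1.08*|x|
L = 4, alpha = 0.0958
Iteration 1: beta = 0.0, y = -0.9595 + 0.0*(-0.9595 + 0.9595) = -0.9595
  grad(y) = 5.162, v = y - alpha*grad = -1.454
  prox(v) = soft_thresh(-1.454, 0.1035) = -1.3506
Iteration 2: beta = 0.3333, y = -1.3506 + 0.3333*(-1.3506 + 0.9595) = -1.4809
  grad(y) = 3.0764, v = y - alpha*grad = -1.7756
  prox(v) = soft_thresh(-1.7756, 0.1035) = -1.6722
Iteration 3: beta = 0.5, y = -1.6722 + 0.5*(-1.6722 + 1.3506) = -1.833
  grad(y) = 1.6682, v = y - alpha*grad = -1.9928
  prox(v) = soft_thresh(-1.9928, 0.1035) = -1.8893
Iteration 4: beta = 0.6, y = -1.8893 + 0.6*(-1.8893 + 1.6722) = -2.0196
  grad(y) = 0.9216, v = y - alpha*grad = -2.1079
  prox(v) = soft_thresh(-2.1079, 0.1035) = -2.0044
f(x_4) = 2*(-2.0044)^2 + 9*(-2.0044) + 1.08*|-2.0044| = -7.8396


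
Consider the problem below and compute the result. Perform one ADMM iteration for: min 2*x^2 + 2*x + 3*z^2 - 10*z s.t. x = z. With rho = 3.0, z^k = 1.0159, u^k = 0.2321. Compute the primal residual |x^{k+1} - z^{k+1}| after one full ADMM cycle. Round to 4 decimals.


ADMM iteration with rho = 3.0, z^k = 1.0159, u^k = 0.2321
Step 1: x-update.
Minimize 2*x^2 + 2*x + (3.0/2)*(x - 1.0159 + 0.2321)^2
FOC: (2*2 + 3.0)*x = -2 + 3.0*(1.0159 - 0.2321)
x^{k+1} = 0.0502
Step 2: z-update.
Minimize 3*z^2 - 10*z + (3.0/2)*(0.0502 - z + 0.2321)^2
FOC: (2*3 + 3.0)*z = 10 + 3.0*(0.0502 + 0.2321)
z^{k+1} = 1.2052
Step 3: u-update.
u^{k+1} = 0.2321 + 0.0502 - 1.2052 = -0.9229
Step 4: Primal residual = |0.0502 - 1.2052| = 1.155


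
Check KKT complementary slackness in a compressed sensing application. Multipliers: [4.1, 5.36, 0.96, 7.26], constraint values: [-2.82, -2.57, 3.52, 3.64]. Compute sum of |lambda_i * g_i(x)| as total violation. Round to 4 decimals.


KKT complementary slackness check:
lambda_1 * g_1 = 4.1 * -2.82 = -11.562
lambda_2 * g_2 = 5.36 * -2.57 = -13.7752
lambda_3 * g_3 = 0.96 * 3.52 = 3.3792
lambda_4 * g_4 = 7.26 * 3.64 = 26.4264
Total violation = 11.562 + 13.7752 + 3.3792 + 26.4264 = 55.1428


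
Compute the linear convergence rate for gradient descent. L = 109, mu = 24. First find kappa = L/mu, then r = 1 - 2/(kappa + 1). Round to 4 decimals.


Step 1: Compute the condition number.
kappa = L/mu = 109/24 = 4.5417
Step 2: Compute the convergence rate.
r = 1 - 2/(kappa + 1) = 1 - 2*mu/(L + mu) = (L - mu)/(L + mu) = 85/133 = 0.6391


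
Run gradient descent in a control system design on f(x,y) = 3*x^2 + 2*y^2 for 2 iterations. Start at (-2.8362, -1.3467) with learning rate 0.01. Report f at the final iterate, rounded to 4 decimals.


Gradient descent on f(x,y) = 3*x^2 + 2*y^2.
Starting point: (-2.8362, -1.3467), alpha = 0.01
Step 1: grad_x = 2*3*-2.8362 = -17.0172, grad_y = 2*2*-1.3467 = -5.3868
  x_1 = -2.8362 - 0.01*-17.0172 = -2.666
  y_1 = -1.3467 - 0.01*-5.3868 = -1.2928
Step 2: grad_x = 2*3*-2.666 = -15.9962, grad_y = 2*2*-1.2928 = -5.1713
  x_2 = -2.666 - 0.01*-15.9962 = -2.5061
  y_2 = -1.2928 - 0.01*-5.1713 = -1.2411
f(-2.5061, -1.2411) = 3*(-2.5061)^2 + 2*(-1.2411)^2 = 21.9219


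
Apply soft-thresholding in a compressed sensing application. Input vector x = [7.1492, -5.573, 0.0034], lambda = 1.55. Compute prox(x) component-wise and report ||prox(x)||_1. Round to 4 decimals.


Soft-thresholding with lambda = 1.55:
prox(7.1492) = sign(7.1492)*max(|7.1492| - 1.55, 0) = 5.5992
prox(-5.573) = sign(-5.573)*max(|-5.573| - 1.55, 0) = -4.023
prox(0.0034) = sign(0.0034)*max(|0.0034| - 1.55, 0) = 0.0
prox(x) = [5.5992, -4.023, 0.0]
||prox(x)||_1 = 5.5992 + 4.023 + 0.0 = 9.6222


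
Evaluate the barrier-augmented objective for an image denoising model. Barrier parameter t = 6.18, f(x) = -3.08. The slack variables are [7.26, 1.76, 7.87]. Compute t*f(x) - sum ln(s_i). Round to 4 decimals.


Step 1: Compute log-barrier.
ln values: [1.9824, 0.5653, 2.0631]
phi = -(1.9824 + 0.5653 + 2.0631) = -4.6108
Step 2: Compute augmented objective.
t*f(x) = 6.18*-3.08 = -19.0344
Total = -19.0344 - 4.6108 = -23.6452


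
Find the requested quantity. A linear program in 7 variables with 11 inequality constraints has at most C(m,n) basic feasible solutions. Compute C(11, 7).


Each vertex corresponds to some choice of n active constraints out of m, so the number of vertices is at most C(m, n) = m! / (n!(m-n)!).
m = 11, n = 7
Numerator: 11 * 10 * 9 * 8 * 7 * 6 * 5
Denominator: 7! = 5040
C(11, 7) = 330


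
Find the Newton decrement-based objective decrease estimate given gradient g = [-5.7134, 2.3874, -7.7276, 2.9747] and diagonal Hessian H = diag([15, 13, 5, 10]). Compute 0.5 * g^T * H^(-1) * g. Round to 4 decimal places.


Step 1: H is diagonal, so H^(-1) * g = [-0.3809, 0.1836, -1.5455, 0.2975].
Step 2: g^T H^(-1) g = sum_i g_i^2 / H_ii
  = (-5.7134)^2/15 + (2.3874)^2/13 + (-7.7276)^2/5 + (2.9747)^2/10
  = 2.1762 + 0.4384 + 11.9432 + 0.8849 = 15.4427
Step 3: Objective decrease = 0.5 * g^T H^(-1) g = 7.7213


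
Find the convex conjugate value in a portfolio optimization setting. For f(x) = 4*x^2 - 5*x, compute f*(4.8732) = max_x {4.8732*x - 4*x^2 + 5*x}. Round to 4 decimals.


f*(y) = sup_x {y*x - a*x^2 - b*x} = sup_x {(y-b)*x - a*x^2}
FOC: (y - b) - 2a*x = 0 => x* = (y - b)/(2a)
x* = (4.8732 + 5)/(2*4) = 1.2342
f*(4.8732) = (y-b)^2/(4a) = (4.8732 + 5)^2/(4*4)
= 97.4801/16 = 6.0925


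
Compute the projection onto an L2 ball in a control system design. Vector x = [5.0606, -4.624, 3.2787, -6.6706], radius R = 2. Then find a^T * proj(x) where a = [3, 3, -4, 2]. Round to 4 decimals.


Step 1: Compute ||x|| (intermediates to 6 decimals).
||x|| = sqrt(5.0606^2 + (-4.624)^2 + 3.2787^2 + (-6.6706)^2) = 10.111272
Step 2: Project.
Since ||x|| > R, scale = R/||x|| = 2/10.111272 = 0.197799, proj(x) = scale * x
proj(x) = [1.000982, -0.914623, 0.648524, -1.319438]
Step 3: Dot product.
a^T * proj(x) = 3*1.000982 + 3*(-0.914623) - 4*0.648524 + 2*(-1.319438) = -4.9739


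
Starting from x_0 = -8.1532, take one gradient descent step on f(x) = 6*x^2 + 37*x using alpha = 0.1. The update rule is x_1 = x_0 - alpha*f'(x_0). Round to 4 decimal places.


We compute the gradient at x_0 and apply the update.
f'(x) = 12*x + 37
f'(-8.1532) = 12*-8.1532 + 37 = -60.8384
x_1 = -8.1532 - 0.1*-60.8384 = -2.0694


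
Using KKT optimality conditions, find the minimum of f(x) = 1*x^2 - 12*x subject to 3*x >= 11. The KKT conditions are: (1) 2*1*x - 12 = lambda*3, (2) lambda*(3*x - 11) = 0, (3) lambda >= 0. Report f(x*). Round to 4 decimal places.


Step 1: Try lambda = 0 (constraint inactive).
Stationarity: 2*1*x - 12 = 0
x* = 12/(2*1) = 6.0
Check constraint: 3*6.0 = 18.0 >= 11 -- satisfied.
Step 2: Compute optimal value.
f(x*) = 1*6.0^2 - 12*6.0 = -36.0


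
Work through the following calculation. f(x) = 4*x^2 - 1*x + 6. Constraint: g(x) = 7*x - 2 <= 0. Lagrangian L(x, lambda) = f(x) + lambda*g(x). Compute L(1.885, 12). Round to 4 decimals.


Step 1: Evaluate f(x).
f(1.885) = 4*1.885^2 - 1*1.885 + 6 = 18.3279
Step 2: Evaluate g(x).
g(1.885) = 7*1.885 - 2 = 11.195
Step 3: Compute Lagrangian.
L = 18.3279 + 12*11.195 = 152.6679


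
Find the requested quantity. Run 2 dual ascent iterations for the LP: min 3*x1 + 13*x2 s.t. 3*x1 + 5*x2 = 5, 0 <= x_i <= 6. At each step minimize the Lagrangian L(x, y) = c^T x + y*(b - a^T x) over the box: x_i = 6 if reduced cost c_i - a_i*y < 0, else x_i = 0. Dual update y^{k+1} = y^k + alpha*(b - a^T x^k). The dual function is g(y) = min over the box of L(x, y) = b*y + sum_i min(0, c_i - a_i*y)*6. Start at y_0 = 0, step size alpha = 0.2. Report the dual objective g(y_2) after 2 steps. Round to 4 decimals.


Dual ascent for LP: min 3*x1 + 13*x2, 3*x1 + 5*x2 = 5, 0 <= x_i <= 6
Step 1: y^k = 0.0, reduced costs: (3.0, 13.0)
  x^k = (0.0, 0.0), subgradient = b - a^T x = 5.0
  y^{k+1} = 0.0 + 0.2*5.0 = 1.0
Step 2: y^k = 1.0, reduced costs: (0.0, 8.0)
  x^k = (0.0, 0.0), subgradient = b - a^T x = 5.0
  y^{k+1} = 1.0 + 0.2*5.0 = 2.0
Dual objective at y_2 = 2.0: reduced costs (-3.0, 3.0), box minimizer x = (6.0, 0.0)
g(y_2) = b*y + (c1 - a1*y)*x1 + (c2 - a2*y)*x2 = 5*2.0 + (-3.0)*6.0 + 3.0*0.0 = 10.0 - 18.0 + 0.0 = -8.0


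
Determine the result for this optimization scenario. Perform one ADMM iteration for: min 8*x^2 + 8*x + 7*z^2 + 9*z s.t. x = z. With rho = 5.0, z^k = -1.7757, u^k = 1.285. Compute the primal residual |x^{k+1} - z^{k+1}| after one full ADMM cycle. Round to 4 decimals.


ADMM iteration with rho = 5.0, z^k = -1.7757, u^k = 1.285
Step 1: x-update.
Minimize 8*x^2 + 8*x + (5.0/2)*(x + 1.7757 + 1.285)^2
FOC: (2*8 + 5.0)*x = -8 + 5.0*(-1.7757 - 1.285)
x^{k+1} = -1.1097
Step 2: z-update.
Minimize 7*z^2 + 9*z + (5.0/2)*(-1.1097 - z + 1.285)^2
FOC: (2*7 + 5.0)*z = -9 + 5.0*(-1.1097 + 1.285)
z^{k+1} = -0.4276
Step 3: u-update.
u^{k+1} = 1.285 - 1.1097 + 0.4276 = 0.6029
Step 4: Primal residual = |-1.1097 + 0.4276| = 0.6821


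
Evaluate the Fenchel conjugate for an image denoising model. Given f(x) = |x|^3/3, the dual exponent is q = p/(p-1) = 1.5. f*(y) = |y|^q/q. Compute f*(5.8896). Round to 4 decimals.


The conjugate exponent q satisfies 1/p + 1/q = 1.
p = 3, so q = 3/(3 - 1) = 1.5
|y|^q = 5.8896^1.5 = 14.2932
f*(5.8896) = 14.2932 / 1.5 = 9.5288


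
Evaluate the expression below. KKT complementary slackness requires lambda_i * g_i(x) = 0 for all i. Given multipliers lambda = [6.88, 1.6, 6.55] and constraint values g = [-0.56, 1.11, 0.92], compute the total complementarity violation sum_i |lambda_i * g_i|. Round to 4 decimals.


KKT complementary slackness check:
lambda_1 * g_1 = 6.88 * -0.56 = -3.8528
lambda_2 * g_2 = 1.6 * 1.11 = 1.776
lambda_3 * g_3 = 6.55 * 0.92 = 6.026
Total violation = 3.8528 + 1.776 + 6.026 = 11.6548


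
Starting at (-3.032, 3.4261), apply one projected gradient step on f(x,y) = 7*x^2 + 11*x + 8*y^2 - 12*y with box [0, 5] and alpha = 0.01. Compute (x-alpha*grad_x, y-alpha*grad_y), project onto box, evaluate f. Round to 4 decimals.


Step 1: Compute gradient at (-3.032, 3.4261).
grad_x = 2*7*-3.032 + 11 = -31.448
grad_y = 2*8*3.4261 - 12 = 42.8176
Step 2: Gradient step.
x_raw = -3.032 - 0.01*-31.448 = -2.7175
y_raw = 3.4261 - 0.01*42.8176 = 2.9979
Step 3: Project onto [0, 5].
x_proj = clip(-2.7175) = 0.0
y_proj = clip(2.9979) = 2.9979
Step 4: Evaluate f.
f(0.0, 2.9979) = 35.9253


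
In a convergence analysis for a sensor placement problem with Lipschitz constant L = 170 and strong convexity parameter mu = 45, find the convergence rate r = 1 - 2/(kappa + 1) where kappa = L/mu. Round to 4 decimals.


Step 1: Compute the condition number.
kappa = L/mu = 170/45 = 3.7778
Step 2: Compute the convergence rate.
r = 1 - 2/(kappa + 1) = 1 - 2*mu/(L + mu) = (L - mu)/(L + mu) = 125/215 = 0.5814


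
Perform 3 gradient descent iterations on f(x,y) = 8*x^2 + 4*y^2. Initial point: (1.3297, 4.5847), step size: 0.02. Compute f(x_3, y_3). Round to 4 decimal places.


Gradient descent on f(x,y) = 8*x^2 + 4*y^2.
Starting point: (1.3297, 4.5847), alpha = 0.02
Step 1: grad_x = 2*8*1.3297 = 21.2752, grad_y = 2*4*4.5847 = 36.6776
  x_1 = 1.3297 - 0.02*21.2752 = 0.9042
  y_1 = 4.5847 - 0.02*36.6776 = 3.8511
Step 2: grad_x = 2*8*0.9042 = 14.4671, grad_y = 2*4*3.8511 = 30.8092
  x_2 = 0.9042 - 0.02*14.4671 = 0.6149
  y_2 = 3.8511 - 0.02*30.8092 = 3.235
Step 3: grad_x = 2*8*0.6149 = 9.8377, grad_y = 2*4*3.235 = 25.8797
  x_3 = 0.6149 - 0.02*9.8377 = 0.4181
  y_3 = 3.235 - 0.02*25.8797 = 2.7174
f(0.4181, 2.7174) = 8*0.4181^2 + 4*2.7174^2 = 30.9349


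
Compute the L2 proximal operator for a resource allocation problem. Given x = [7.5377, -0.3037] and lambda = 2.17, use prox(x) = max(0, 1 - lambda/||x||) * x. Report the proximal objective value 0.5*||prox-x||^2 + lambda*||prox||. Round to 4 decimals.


Step 1: Compute ||x||.
||x|| = 7.5438
Step 2: Compute scaling factor.
scale = max(0, 1 - 2.17/7.5438) = 0.7123
Step 3: prox(x) = [5.3695, -0.2163]
||prox(x)|| = 5.3738
Step 4: Proximal objective.
0.5*||prox-x||^2 = 2.3545
lambda*||prox|| = 11.6611
Total = 14.0156


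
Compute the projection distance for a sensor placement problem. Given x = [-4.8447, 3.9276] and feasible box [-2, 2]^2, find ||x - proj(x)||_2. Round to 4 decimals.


Project each component onto [-2, 2].
clip(-4.8447) = -2.0, clip(3.9276) = 2.0
Projection = [-2.0, 2.0]
Squared diffs: [8.0923, 3.7156]
Distance = sqrt(11.8079) = 3.4363


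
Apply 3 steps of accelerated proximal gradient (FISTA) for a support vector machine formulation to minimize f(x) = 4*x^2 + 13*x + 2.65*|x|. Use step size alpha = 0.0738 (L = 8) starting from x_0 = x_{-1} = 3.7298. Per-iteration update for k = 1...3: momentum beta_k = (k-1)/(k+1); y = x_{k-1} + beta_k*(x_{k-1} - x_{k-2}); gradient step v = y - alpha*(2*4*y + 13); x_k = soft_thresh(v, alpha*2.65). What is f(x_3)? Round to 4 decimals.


FISTA on f(x) = 4*x^2 + 13*x + 2.65*|x|
L = 8, alpha = 0.0738
Iteration 1: beta = 0.0, y = 3.7298 + 0.0*(3.7298 - 3.7298) = 3.7298
  grad(y) = 42.8384, v = y - alpha*grad = 0.5683
  prox(v) = soft_thresh(0.5683, 0.1956) = 0.3728
Iteration 2: beta = 0.3333, y = 0.3728 + 0.3333*(0.3728 - 3.7298) = -0.7463
  grad(y) = 7.0299, v = y - alpha*grad = -1.2651
  prox(v) = soft_thresh(-1.2651, 0.1956) = -1.0695
Iteration 3: beta = 0.5, y = -1.0695 + 0.5*(-1.0695 - 0.3728) = -1.7906
  grad(y) = -1.325, v = y - alpha*grad = -1.6928
  prox(v) = soft_thresh(-1.6928, 0.1956) = -1.4973
f(x_3) = 4*(-1.4973)^2 + 13*(-1.4973) + 2.65*|-1.4973| = -6.5295


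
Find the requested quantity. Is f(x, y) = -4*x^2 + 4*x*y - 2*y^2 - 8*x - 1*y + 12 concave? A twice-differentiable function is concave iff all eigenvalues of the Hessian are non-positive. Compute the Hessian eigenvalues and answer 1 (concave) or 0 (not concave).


The Hessian of f(x,y) = -4*x^2 + 4*x*y - 2*y^2 - 8*x - 1*y + 12 is:
H = [[-8, 4], [4, -4]]
Trace = -8 - 4 = -12
Determinant = -8*-4 - (4)^2 = 16
Discriminant = (-12)^2 - 4*16 = 80.0
Eigenvalues: lambda_1 = -10.4721, lambda_2 = -1.5279
The function is concave.

1


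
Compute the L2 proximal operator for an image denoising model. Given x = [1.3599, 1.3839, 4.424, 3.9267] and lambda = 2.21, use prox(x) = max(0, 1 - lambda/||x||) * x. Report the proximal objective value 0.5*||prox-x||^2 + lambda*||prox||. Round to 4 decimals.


Step 1: Compute ||x||.
||x|| = 6.2254
Step 2: Compute scaling factor.
scale = max(0, 1 - 2.21/6.2254) = 0.645
Step 3: prox(x) = [0.8771, 0.8926, 2.8535, 2.5327]
||prox(x)|| = 4.0154
Step 4: Proximal objective.
0.5*||prox-x||^2 = 2.4421
lambda*||prox|| = 8.874
Total = 11.316


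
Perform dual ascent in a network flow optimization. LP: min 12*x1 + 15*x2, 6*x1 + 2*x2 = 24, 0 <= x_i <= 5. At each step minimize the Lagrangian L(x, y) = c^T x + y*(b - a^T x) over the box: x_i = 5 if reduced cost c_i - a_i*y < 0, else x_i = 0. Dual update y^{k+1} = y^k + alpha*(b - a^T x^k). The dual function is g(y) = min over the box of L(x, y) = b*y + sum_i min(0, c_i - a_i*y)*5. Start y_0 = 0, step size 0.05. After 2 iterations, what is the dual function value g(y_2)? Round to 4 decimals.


Dual ascent for LP: min 12*x1 + 15*x2, 6*x1 + 2*x2 = 24, 0 <= x_i <= 5
Step 1: y^k = 0.0, reduced costs: (12.0, 15.0)
  x^k = (0.0, 0.0), subgradient = b - a^T x = 24.0
  y^{k+1} = 0.0 + 0.05*24.0 = 1.2
Step 2: y^k = 1.2, reduced costs: (4.8, 12.6)
  x^k = (0.0, 0.0), subgradient = b - a^T x = 24.0
  y^{k+1} = 1.2 + 0.05*24.0 = 2.4
Dual objective at y_2 = 2.4: reduced costs (-2.4, 10.2), box minimizer x = (5.0, 0.0)
g(y_2) = b*y + (c1 - a1*y)*x1 + (c2 - a2*y)*x2 = 24*2.4 + (-2.4)*5.0 + 10.2*0.0 = 57.6 - 12.0 + 0.0 = 45.6


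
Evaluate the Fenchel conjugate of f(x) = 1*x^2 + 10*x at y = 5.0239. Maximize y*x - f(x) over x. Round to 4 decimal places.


f*(y) = sup_x {y*x - a*x^2 - b*x} = sup_x {(y-b)*x - a*x^2}
FOC: (y - b) - 2a*x = 0 => x* = (y - b)/(2a)
x* = (5.0239 - 10)/(2*1) = -2.4881
f*(5.0239) = (y-b)^2/(4a) = (5.0239 - 10)^2/(4*1)
= 24.7616/4 = 6.1904


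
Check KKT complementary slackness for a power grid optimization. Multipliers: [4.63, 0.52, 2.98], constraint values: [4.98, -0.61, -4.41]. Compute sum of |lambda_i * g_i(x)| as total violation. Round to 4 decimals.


KKT complementary slackness check:
lambda_1 * g_1 = 4.63 * 4.98 = 23.0574
lambda_2 * g_2 = 0.52 * -0.61 = -0.3172
lambda_3 * g_3 = 2.98 * -4.41 = -13.1418
Total violation = 23.0574 + 0.3172 + 13.1418 = 36.5164


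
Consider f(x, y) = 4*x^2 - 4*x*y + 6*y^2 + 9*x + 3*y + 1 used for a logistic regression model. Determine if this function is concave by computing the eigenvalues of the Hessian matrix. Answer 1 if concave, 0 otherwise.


The Hessian of f(x,y) = 4*x^2 - 4*x*y + 6*y^2 + 9*x + 3*y + 1 is:
H = [[8, -4], [-4, 12]]
Trace = 8 + 12 = 20
Determinant = 8*12 - (-4)^2 = 80
Discriminant = (20)^2 - 4*80 = 80.0
Eigenvalues: lambda_1 = 5.5279, lambda_2 = 14.4721
The function is not concave.

0


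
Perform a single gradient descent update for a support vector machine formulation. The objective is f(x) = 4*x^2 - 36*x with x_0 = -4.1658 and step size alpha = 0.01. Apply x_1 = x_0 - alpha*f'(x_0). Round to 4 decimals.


We compute the gradient at x_0 and apply the update.
f'(x) = 8*x - 36
f'(-4.1658) = 8*-4.1658 - 36 = -69.3264
x_1 = -4.1658 - 0.01*-69.3264 = -3.4725


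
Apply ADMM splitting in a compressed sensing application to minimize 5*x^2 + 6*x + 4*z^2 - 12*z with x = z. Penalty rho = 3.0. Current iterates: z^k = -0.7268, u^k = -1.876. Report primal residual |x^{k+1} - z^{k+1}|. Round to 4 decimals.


ADMM iteration with rho = 3.0, z^k = -0.7268, u^k = -1.876
Step 1: x-update.
Minimize 5*x^2 + 6*x + (3.0/2)*(x + 0.7268 - 1.876)^2
FOC: (2*5 + 3.0)*x = -6 + 3.0*(-0.7268 + 1.876)
x^{k+1} = -0.1963
Step 2: z-update.
Minimize 4*z^2 - 12*z + (3.0/2)*(-0.1963 - z - 1.876)^2
FOC: (2*4 + 3.0)*z = 12 + 3.0*(-0.1963 - 1.876)
z^{k+1} = 0.5257
Step 3: u-update.
u^{k+1} = -1.876 - 0.1963 - 0.5257 = -2.5981
Step 4: Primal residual = |-0.1963 - 0.5257| = 0.7221


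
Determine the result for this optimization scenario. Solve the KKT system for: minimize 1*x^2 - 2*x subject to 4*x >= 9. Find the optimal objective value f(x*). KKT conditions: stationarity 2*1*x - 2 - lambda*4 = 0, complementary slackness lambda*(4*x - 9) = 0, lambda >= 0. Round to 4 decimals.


Step 1: Try lambda = 0 (constraint inactive).
x_unc = 2/(2*1) = 1.0
Check: 4*1.0 = 4.0 < 9 -- violated!
Step 2: Constraint must be active: 4*x = 9
x* = 9/4 = 2.25
lambda = (2*1*2.25 - 2)/4 = 0.625
Step 3: Compute optimal value.
f(x*) = 1*2.25^2 - 2*2.25 = 0.5625


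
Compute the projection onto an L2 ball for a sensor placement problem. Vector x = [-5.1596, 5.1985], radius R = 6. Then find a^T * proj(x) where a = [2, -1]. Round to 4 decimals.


Step 1: Compute ||x|| (intermediates to 6 decimals).
||x|| = sqrt((-5.1596)^2 + 5.1985^2) = 7.324334
Step 2: Project.
Since ||x|| > R, scale = R/||x|| = 6/7.324334 = 0.819187, proj(x) = scale * x
proj(x) = [-4.226677, 4.258544]
Step 3: Dot product.
a^T * proj(x) = 2*(-4.226677) - 1*4.258544 = -12.7119


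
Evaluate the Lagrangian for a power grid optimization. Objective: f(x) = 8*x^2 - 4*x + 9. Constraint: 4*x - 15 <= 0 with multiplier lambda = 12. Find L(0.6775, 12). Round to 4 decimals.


Step 1: Evaluate f(x).
f(0.6775) = 8*0.6775^2 - 4*0.6775 + 9 = 9.9621
Step 2: Evaluate g(x).
g(0.6775) = 4*0.6775 - 15 = -12.29
Step 3: Compute Lagrangian.
L = 9.9621 + 12*-12.29 = -137.518


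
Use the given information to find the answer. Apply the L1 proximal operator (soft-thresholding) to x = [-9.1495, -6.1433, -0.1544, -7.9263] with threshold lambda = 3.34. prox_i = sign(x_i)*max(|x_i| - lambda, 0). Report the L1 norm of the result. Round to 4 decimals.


Soft-thresholding with lambda = 3.34:
prox(-9.1495) = sign(-9.1495)*max(|-9.1495| - 3.34, 0) = -5.8095
prox(-6.1433) = sign(-6.1433)*max(|-6.1433| - 3.34, 0) = -2.8033
prox(-0.1544) = sign(-0.1544)*max(|-0.1544| - 3.34, 0) = 0.0
prox(-7.9263) = sign(-7.9263)*max(|-7.9263| - 3.34, 0) = -4.5863
prox(x) = [-5.8095, -2.8033, 0.0, -4.5863]
||prox(x)||_1 = 5.8095 + 2.8033 + 0.0 + 4.5863 = 13.1991


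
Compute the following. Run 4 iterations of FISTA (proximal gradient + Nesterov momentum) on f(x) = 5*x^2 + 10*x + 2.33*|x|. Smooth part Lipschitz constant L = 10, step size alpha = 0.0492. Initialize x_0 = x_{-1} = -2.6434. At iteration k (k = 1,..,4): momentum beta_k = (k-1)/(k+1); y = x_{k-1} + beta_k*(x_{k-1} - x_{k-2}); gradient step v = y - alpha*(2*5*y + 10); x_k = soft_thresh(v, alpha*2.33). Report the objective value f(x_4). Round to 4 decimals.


FISTA on f(x) = 5*x^2 + 10*x + 2.33*|x|
L = 10, alpha = 0.0492
Iteration 1: beta = 0.0, y = -2.6434 + 0.0*(-2.6434 + 2.6434) = -2.6434
  grad(y) = -16.434, v = y - alpha*grad = -1.8348
  prox(v) = soft_thresh(-1.8348, 0.1146) = -1.7202
Iteration 2: beta = 0.3333, y = -1.7202 + 0.3333*(-1.7202 + 2.6434) = -1.4125
  grad(y) = -4.1248, v = y - alpha*grad = -1.2095
  prox(v) = soft_thresh(-1.2095, 0.1146) = -1.0949
Iteration 3: beta = 0.5, y = -1.0949 + 0.5*(-1.0949 + 1.7202) = -0.7823
  grad(y) = 2.1775, v = y - alpha*grad = -0.8894
  prox(v) = soft_thresh(-0.8894, 0.1146) = -0.7747
Iteration 4: beta = 0.6, y = -0.7747 + 0.6*(-0.7747 + 1.0949) = -0.5827
  grad(y) = 4.1735, v = y - alpha*grad = -0.788
  prox(v) = soft_thresh(-0.788, 0.1146) = -0.6734
f(x_4) = 5*(-0.6734)^2 + 10*(-0.6734) + 2.33*|-0.6734| = -2.8976


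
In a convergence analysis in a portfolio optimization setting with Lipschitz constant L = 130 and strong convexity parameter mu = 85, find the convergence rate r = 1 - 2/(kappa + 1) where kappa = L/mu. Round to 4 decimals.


Step 1: Compute the condition number.
kappa = L/mu = 130/85 = 1.5294
Step 2: Compute the convergence rate.
r = 1 - 2/(kappa + 1) = 1 - 2*mu/(L + mu) = (L - mu)/(L + mu) = 45/215 = 0.2093


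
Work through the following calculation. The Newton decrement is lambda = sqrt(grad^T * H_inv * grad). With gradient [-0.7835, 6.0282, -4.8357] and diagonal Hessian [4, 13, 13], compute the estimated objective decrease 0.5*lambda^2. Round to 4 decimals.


Step 1: H is diagonal, so H^(-1) * g = [-0.1959, 0.4637, -0.372].
Step 2: g^T H^(-1) g = sum_i g_i^2 / H_ii
  = (-0.7835)^2/4 + (6.0282)^2/13 + (-4.8357)^2/13
  = 0.1535 + 2.7953 + 1.7988 = 4.7476
Step 3: Objective decrease = 0.5 * g^T H^(-1) g = 2.3738


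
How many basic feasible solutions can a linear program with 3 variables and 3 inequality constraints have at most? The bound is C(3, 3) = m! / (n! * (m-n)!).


Each vertex corresponds to some choice of n active constraints out of m, so the number of vertices is at most C(m, n) = m! / (n!(m-n)!).
m = 3, n = 3
Numerator: 3 * 2 * 1
Denominator: 3! = 6
C(3, 3) = 1


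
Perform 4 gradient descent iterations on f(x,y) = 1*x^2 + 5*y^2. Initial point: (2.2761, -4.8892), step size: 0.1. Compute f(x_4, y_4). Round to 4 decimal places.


Gradient descent on f(x,y) = 1*x^2 + 5*y^2.
Starting point: (2.2761, -4.8892), alpha = 0.1
Step 1: grad_x = 2*1*2.2761 = 4.5522, grad_y = 2*5*-4.8892 = -48.892
  x_1 = 2.2761 - 0.1*4.5522 = 1.8209
  y_1 = -4.8892 - 0.1*-48.892 = 0.0
Step 2: grad_x = 2*1*1.8209 = 3.6418, grad_y = 2*5*0.0 = 0.0
  x_2 = 1.8209 - 0.1*3.6418 = 1.4567
  y_2 = 0.0 - 0.1*0.0 = 0.0
Step 3: grad_x = 2*1*1.4567 = 2.9134, grad_y = 2*5*0.0 = 0.0
  x_3 = 1.4567 - 0.1*2.9134 = 1.1654
  y_3 = 0.0 - 0.1*0.0 = 0.0
Step 4: grad_x = 2*1*1.1654 = 2.3307, grad_y = 2*5*0.0 = 0.0
  x_4 = 1.1654 - 0.1*2.3307 = 0.9323
  y_4 = 0.0 - 0.1*0.0 = 0.0
f(0.9323, 0.0) = 1*0.9323^2 + 5*0.0^2 = 0.8692


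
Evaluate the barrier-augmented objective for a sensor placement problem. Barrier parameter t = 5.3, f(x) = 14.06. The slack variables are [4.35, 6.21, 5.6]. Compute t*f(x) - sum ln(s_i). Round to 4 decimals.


Step 1: Compute log-barrier.
ln values: [1.4702, 1.8262, 1.7228]
phi = -(1.4702 + 1.8262 + 1.7228) = -5.0191
Step 2: Compute augmented objective.
t*f(x) = 5.3*14.06 = 74.518
Total = 74.518 - 5.0191 = 69.4989


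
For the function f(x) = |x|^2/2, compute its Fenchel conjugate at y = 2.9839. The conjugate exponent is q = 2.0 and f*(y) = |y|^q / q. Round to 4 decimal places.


The conjugate exponent q satisfies 1/p + 1/q = 1.
p = 2, so q = 2/(2 - 1) = 2.0
|y|^q = 2.9839^2.0 = 8.9037
f*(2.9839) = 8.9037 / 2.0 = 4.4518


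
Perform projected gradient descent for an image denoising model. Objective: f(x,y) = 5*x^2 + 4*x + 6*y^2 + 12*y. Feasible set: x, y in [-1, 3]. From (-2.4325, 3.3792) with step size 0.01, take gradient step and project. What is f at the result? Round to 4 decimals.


Step 1: Compute gradient at (-2.4325, 3.3792).
grad_x = 2*5*-2.4325 + 4 = -20.325
grad_y = 2*6*3.3792 + 12 = 52.5504
Step 2: Gradient step.
x_raw = -2.4325 - 0.01*-20.325 = -2.2293
y_raw = 3.3792 - 0.01*52.5504 = 2.8537
Step 3: Project onto [-1, 3].
x_proj = clip(-2.2293) = -1.0
y_proj = clip(2.8537) = 2.8537
Step 4: Evaluate f.
f(-1.0, 2.8537) = 84.1058


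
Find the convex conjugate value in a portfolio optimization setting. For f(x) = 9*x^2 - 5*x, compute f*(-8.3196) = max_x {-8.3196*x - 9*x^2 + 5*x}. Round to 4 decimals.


f*(y) = sup_x {y*x - a*x^2 - b*x} = sup_x {(y-b)*x - a*x^2}
FOC: (y - b) - 2a*x = 0 => x* = (y - b)/(2a)
x* = (-8.3196 + 5)/(2*9) = -0.1844
f*(-8.3196) = (y-b)^2/(4a) = (-8.3196 + 5)^2/(4*9)
= 11.0197/36 = 0.3061


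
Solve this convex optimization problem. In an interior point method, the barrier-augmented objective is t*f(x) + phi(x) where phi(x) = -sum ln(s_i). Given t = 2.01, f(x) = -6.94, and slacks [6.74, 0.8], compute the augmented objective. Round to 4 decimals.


Step 1: Compute log-barrier.
ln values: [1.9081, -0.2231]
phi = -(1.9081 - 0.2231) = -1.6849
Step 2: Compute augmented objective.
t*f(x) = 2.01*-6.94 = -13.9494
Total = -13.9494 - 1.6849 = -15.6343


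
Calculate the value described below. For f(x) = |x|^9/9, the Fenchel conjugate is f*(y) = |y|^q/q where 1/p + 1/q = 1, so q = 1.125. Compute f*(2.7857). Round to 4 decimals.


The conjugate exponent q satisfies 1/p + 1/q = 1.
p = 9, so q = 9/(9 - 1) = 1.125
|y|^q = 2.7857^1.125 = 3.1663
f*(2.7857) = 3.1663 / 1.125 = 2.8145


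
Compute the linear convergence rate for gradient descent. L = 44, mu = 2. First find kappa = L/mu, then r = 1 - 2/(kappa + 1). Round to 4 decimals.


Step 1: Compute the condition number.
kappa = L/mu = 44/2 = 22.0
Step 2: Compute the convergence rate.
r = 1 - 2/(kappa + 1) = 1 - 2*mu/(L + mu) = (L - mu)/(L + mu) = 42/46 = 0.913


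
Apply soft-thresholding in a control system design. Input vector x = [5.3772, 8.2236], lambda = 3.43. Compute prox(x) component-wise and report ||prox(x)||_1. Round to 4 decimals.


Soft-thresholding with lambda = 3.43:
prox(5.3772) = sign(5.3772)*max(|5.3772| - 3.43, 0) = 1.9472
prox(8.2236) = sign(8.2236)*max(|8.2236| - 3.43, 0) = 4.7936
prox(x) = [1.9472, 4.7936]
||prox(x)||_1 = 1.9472 + 4.7936 = 6.7408


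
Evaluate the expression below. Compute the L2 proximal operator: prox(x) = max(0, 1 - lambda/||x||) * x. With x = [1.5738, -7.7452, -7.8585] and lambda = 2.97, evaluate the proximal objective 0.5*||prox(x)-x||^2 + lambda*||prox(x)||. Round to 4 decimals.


Step 1: Compute ||x||.
||x|| = 11.1454
Step 2: Compute scaling factor.
scale = max(0, 1 - 2.97/11.1454) = 0.7335
Step 3: prox(x) = [1.1544, -5.6813, -5.7644]
||prox(x)|| = 8.1754
Step 4: Proximal objective.
0.5*||prox-x||^2 = 4.4105
lambda*||prox|| = 24.2809
Total = 28.6915


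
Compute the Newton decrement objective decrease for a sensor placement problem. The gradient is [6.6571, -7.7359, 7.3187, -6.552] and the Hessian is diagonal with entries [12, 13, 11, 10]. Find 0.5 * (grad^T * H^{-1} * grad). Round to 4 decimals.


Step 1: H is diagonal, so H^(-1) * g = [0.5548, -0.5951, 0.6653, -0.6552].
Step 2: g^T H^(-1) g = sum_i g_i^2 / H_ii
  = (6.6571)^2/12 + (-7.7359)^2/13 + (7.3187)^2/11 + (-6.552)^2/10
  = 3.6931 + 4.6034 + 4.8694 + 4.2929 = 17.4587
Step 3: Objective decrease = 0.5 * g^T H^(-1) g = 8.7294


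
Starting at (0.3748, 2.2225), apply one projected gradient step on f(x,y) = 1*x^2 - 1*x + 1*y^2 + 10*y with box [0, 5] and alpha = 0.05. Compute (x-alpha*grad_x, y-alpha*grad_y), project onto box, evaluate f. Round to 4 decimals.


Step 1: Compute gradient at (0.3748, 2.2225).
grad_x = 2*1*0.3748 - 1 = -0.2504
grad_y = 2*1*2.2225 + 10 = 14.445
Step 2: Gradient step.
x_raw = 0.3748 - 0.05*-0.2504 = 0.3873
y_raw = 2.2225 - 0.05*14.445 = 1.5003
Step 3: Project onto [0, 5].
x_proj = clip(0.3873) = 0.3873
y_proj = clip(1.5003) = 1.5003
Step 4: Evaluate f.
f(0.3873, 1.5003) = 17.0159


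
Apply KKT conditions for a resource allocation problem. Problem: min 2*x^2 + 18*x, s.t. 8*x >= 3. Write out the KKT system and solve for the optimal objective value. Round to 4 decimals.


Step 1: Try lambda = 0 (constraint inactive).
x_unc = -18/(2*2) = -4.5
Check: 8*-4.5 = -36.0 < 3 -- violated!
Step 2: Constraint must be active: 8*x = 3
x* = 3/8 = 0.375
lambda = (2*2*0.375 + 18)/8 = 2.4375
Step 3: Compute optimal value.
f(x*) = 2*0.375^2 + 18*0.375 = 7.0313


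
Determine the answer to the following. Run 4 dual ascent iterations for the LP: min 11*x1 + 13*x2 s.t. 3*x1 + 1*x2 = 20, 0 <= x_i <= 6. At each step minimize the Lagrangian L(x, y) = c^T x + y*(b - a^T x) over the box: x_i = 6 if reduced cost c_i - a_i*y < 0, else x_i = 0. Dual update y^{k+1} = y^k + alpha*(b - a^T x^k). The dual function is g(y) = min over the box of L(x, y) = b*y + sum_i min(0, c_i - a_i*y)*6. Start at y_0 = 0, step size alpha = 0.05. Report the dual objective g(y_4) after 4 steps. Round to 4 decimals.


Dual ascent for LP: min 11*x1 + 13*x2, 3*x1 + 1*x2 = 20, 0 <= x_i <= 6
Step 1: y^k = 0.0, reduced costs: (11.0, 13.0)
  x^k = (0.0, 0.0), subgradient = b - a^T x = 20.0
  y^{k+1} = 0.0 + 0.05*20.0 = 1.0
Step 2: y^k = 1.0, reduced costs: (8.0, 12.0)
  x^k = (0.0, 0.0), subgradient = b - a^T x = 20.0
  y^{k+1} = 1.0 + 0.05*20.0 = 2.0
Step 3: y^k = 2.0, reduced costs: (5.0, 11.0)
  x^k = (0.0, 0.0), subgradient = b - a^T x = 20.0
  y^{k+1} = 2.0 + 0.05*20.0 = 3.0
Step 4: y^k = 3.0, reduced costs: (2.0, 10.0)
  x^k = (0.0, 0.0), subgradient = b - a^T x = 20.0
  y^{k+1} = 3.0 + 0.05*20.0 = 4.0
Dual objective at y_4 = 4.0: reduced costs (-1.0, 9.0), box minimizer x = (6.0, 0.0)
g(y_4) = b*y + (c1 - a1*y)*x1 + (c2 - a2*y)*x2 = 20*4.0 + (-1.0)*6.0 + 9.0*0.0 = 80.0 - 6.0 + 0.0 = 74.0


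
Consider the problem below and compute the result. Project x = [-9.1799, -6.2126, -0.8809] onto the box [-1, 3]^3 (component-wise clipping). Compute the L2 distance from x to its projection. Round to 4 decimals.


Project each component onto [-1, 3].
clip(-9.1799) = -1.0, clip(-6.2126) = -1.0, clip(-0.8809) = -0.8809
Projection = [-1.0, -1.0, -0.8809]
Squared diffs: [66.9108, 27.1712, 0.0]
Distance = sqrt(94.082) = 9.6996


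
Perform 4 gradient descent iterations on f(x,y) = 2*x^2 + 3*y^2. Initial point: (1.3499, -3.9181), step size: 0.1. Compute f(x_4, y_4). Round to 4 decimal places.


Gradient descent on f(x,y) = 2*x^2 + 3*y^2.
Starting point: (1.3499, -3.9181), alpha = 0.1
Step 1: grad_x = 2*2*1.3499 = 5.3996, grad_y = 2*3*-3.9181 = -23.5086
  x_1 = 1.3499 - 0.1*5.3996 = 0.8099
  y_1 = -3.9181 - 0.1*-23.5086 = -1.5672
Step 2: grad_x = 2*2*0.8099 = 3.2398, grad_y = 2*3*-1.5672 = -9.4034
  x_2 = 0.8099 - 0.1*3.2398 = 0.486
  y_2 = -1.5672 - 0.1*-9.4034 = -0.6269
Step 3: grad_x = 2*2*0.486 = 1.9439, grad_y = 2*3*-0.6269 = -3.7614
  x_3 = 0.486 - 0.1*1.9439 = 0.2916
  y_3 = -0.6269 - 0.1*-3.7614 = -0.2508
Step 4: grad_x = 2*2*0.2916 = 1.1663, grad_y = 2*3*-0.2508 = -1.5046
  x_4 = 0.2916 - 0.1*1.1663 = 0.1749
  y_4 = -0.2508 - 0.1*-1.5046 = -0.1003
f(0.1749, -0.1003) = 2*0.1749^2 + 3*(-0.1003)^2 = 0.0914
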